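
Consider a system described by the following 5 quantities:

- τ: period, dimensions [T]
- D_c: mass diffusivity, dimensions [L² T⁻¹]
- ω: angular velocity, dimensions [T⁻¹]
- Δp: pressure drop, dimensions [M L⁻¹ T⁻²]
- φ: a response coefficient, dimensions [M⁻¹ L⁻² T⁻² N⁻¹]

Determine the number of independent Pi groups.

1

There are 5 variables and 4 base dimensions (M, L, T, N).
The dimension matrix has rank 4.
Independent dimensionless groups: 5 − 4 = 1.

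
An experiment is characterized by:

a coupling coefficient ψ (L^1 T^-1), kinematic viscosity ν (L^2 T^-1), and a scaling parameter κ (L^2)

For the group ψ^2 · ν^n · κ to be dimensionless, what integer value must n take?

Balance the L exponent: (2)·n from ν, plus 2·(1) + (2) = 4 from the rest, must sum to zero.
2n + 4 = 0, so n = -2.

-2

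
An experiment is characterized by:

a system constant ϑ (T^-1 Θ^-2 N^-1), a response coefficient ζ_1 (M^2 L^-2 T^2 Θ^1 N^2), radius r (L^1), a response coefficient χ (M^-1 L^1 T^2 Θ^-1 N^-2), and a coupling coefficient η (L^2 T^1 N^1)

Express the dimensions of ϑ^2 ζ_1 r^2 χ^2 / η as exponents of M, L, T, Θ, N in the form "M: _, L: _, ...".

M: 0, L: 0, T: 3, Θ: -5, N: -5

Collect each base-dimension exponent across the product:
  M: 2·(0) + (2) + 2·(0) + 2·(-1) − (0) = 0
  L: 2·(0) + (-2) + 2·(1) + 2·(1) − (2) = 0
  T: 2·(-1) + (2) + 2·(0) + 2·(2) − (1) = 3
  Θ: 2·(-2) + (1) + 2·(0) + 2·(-1) − (0) = -5
  N: 2·(-1) + (2) + 2·(0) + 2·(-2) − (1) = -5
So the dimensions are [T³ Θ⁻⁵ N⁻⁵].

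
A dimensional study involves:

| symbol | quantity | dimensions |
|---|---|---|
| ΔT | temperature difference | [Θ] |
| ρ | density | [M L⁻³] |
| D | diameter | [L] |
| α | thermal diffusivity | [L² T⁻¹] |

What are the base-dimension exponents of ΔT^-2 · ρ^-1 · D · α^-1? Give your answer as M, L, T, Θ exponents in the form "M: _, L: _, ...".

M: -1, L: 2, T: 1, Θ: -2

Collect each base-dimension exponent across the product:
  M: −2·(0) − (1) + (0) − (0) = -1
  L: −2·(0) − (-3) + (1) − (2) = 2
  T: −2·(0) − (0) + (0) − (-1) = 1
  Θ: −2·(1) − (0) + (0) − (0) = -2
So the dimensions are [M⁻¹ L² T Θ⁻²].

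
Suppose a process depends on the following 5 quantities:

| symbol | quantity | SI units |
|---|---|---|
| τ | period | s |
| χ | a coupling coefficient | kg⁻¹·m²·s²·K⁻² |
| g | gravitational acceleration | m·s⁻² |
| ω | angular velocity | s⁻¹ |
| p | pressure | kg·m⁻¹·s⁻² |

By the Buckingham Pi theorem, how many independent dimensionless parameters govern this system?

1

There are 5 variables and 4 base dimensions (M, L, T, Θ).
The dimension matrix has rank 4.
Independent dimensionless groups: 5 − 4 = 1.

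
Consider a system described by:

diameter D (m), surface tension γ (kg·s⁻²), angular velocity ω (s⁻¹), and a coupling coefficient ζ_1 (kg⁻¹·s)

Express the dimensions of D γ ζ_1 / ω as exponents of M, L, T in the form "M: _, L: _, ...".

Collect each base-dimension exponent across the product:
  M: (0) + (1) − (0) + (-1) = 0
  L: (1) + (0) − (0) + (0) = 1
  T: (0) + (-2) − (-1) + (1) = 0
So the dimensions are [L].

M: 0, L: 1, T: 0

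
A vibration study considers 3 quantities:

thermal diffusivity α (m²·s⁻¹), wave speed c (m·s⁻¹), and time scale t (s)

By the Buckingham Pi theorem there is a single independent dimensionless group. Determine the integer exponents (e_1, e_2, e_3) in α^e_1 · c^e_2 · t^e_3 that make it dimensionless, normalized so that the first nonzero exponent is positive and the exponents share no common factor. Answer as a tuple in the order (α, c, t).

(1, -2, -1)

L: e_1·(2) + e_2·(1) + e_3·(0) = 0
T: e_1·(-1) + e_2·(-1) + e_3·(1) = 0
Solving this homogeneous linear system for the smallest-integer solution (first nonzero entry positive) gives (1, -2, -1).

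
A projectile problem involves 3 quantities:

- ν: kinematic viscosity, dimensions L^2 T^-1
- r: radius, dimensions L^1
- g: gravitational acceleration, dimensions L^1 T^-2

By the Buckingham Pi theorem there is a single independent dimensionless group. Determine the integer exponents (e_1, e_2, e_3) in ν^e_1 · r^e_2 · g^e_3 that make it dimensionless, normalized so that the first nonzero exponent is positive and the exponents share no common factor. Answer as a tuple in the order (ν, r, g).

(2, -3, -1)

L: e_1·(2) + e_2·(1) + e_3·(1) = 0
T: e_1·(-1) + e_2·(0) + e_3·(-2) = 0
Solving this homogeneous linear system for the smallest-integer solution (first nonzero entry positive) gives (2, -3, -1).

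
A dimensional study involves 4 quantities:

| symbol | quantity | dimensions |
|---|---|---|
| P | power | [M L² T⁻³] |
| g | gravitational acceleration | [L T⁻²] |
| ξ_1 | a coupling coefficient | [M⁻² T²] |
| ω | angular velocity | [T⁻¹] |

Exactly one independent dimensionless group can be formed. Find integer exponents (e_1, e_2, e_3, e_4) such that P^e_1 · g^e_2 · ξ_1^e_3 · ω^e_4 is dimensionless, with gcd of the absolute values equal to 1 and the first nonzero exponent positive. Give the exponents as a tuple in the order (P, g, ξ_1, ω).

M: e_1·(1) + e_2·(0) + e_3·(-2) + e_4·(0) = 0
L: e_1·(2) + e_2·(1) + e_3·(0) + e_4·(0) = 0
T: e_1·(-3) + e_2·(-2) + e_3·(2) + e_4·(-1) = 0
Solving this homogeneous linear system for the smallest-integer solution (first nonzero entry positive) gives (2, -4, 1, 4).

(2, -4, 1, 4)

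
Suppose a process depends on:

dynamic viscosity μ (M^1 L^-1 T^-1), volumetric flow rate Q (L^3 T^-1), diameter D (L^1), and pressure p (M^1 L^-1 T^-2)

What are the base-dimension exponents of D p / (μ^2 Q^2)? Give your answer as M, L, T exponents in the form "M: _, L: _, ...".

Collect each base-dimension exponent across the product:
  M: −2·(1) − 2·(0) + (0) + (1) = -1
  L: −2·(-1) − 2·(3) + (1) + (-1) = -4
  T: −2·(-1) − 2·(-1) + (0) + (-2) = 2
So the dimensions are [M⁻¹ L⁻⁴ T²].

M: -1, L: -4, T: 2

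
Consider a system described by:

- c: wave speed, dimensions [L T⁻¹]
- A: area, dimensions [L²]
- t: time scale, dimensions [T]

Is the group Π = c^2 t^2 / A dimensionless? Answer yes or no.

yes

Sum the exponent of each base dimension across the product:
  M: 2·[c]_M − [A]_M + 2·[t]_M = 2·(0) − (0) + 2·(0) = 0
  L: 2·[c]_L − [A]_L + 2·[t]_L = 2·(1) − (2) + 2·(0) = 0
  T: 2·[c]_T − [A]_T + 2·[t]_T = 2·(-1) − (0) + 2·(1) = 0
All base exponents vanish — dimensionless.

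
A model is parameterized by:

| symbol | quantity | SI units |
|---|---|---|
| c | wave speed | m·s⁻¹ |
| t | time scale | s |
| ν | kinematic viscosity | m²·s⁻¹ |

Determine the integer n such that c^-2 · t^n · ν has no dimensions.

Balance the T exponent: (1)·n from t, plus −2·(-1) + (-1) = 1 from the rest, must sum to zero.
n + 1 = 0, so n = -1.

-1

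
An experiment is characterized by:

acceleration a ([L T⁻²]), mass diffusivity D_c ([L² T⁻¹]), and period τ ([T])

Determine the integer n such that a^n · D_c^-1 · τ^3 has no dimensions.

Balance the L exponent: (1)·n from a, plus −(2) + 3·(0) = -2 from the rest, must sum to zero.
n − 2 = 0, so n = 2.

2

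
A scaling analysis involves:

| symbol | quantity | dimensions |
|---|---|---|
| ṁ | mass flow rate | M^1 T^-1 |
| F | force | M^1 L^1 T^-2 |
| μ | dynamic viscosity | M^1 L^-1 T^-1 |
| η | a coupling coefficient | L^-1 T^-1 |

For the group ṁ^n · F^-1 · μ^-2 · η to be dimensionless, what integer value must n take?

3

Balance the M exponent: (1)·n from ṁ, plus −(1) − 2·(1) + (0) = -3 from the rest, must sum to zero.
n − 3 = 0, so n = 3.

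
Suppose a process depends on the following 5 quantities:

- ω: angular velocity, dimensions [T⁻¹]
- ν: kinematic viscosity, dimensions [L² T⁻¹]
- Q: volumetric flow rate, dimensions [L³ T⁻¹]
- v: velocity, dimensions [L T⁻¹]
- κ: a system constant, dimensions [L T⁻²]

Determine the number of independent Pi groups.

3

There are 5 variables and 2 base dimensions (L, T).
The dimension matrix has rank 2.
Independent dimensionless groups: 5 − 2 = 3.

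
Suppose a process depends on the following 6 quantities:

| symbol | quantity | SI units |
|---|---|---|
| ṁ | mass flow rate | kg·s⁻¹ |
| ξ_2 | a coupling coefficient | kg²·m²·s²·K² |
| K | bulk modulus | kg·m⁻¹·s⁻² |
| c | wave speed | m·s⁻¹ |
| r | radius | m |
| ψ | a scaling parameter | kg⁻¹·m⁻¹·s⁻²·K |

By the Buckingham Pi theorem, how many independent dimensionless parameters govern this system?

2

There are 6 variables and 4 base dimensions (M, L, T, Θ).
The dimension matrix has rank 4.
Independent dimensionless groups: 6 − 4 = 2.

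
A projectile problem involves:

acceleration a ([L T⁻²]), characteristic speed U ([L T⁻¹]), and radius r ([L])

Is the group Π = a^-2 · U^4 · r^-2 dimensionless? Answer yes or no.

yes

Sum the exponent of each base dimension across the product:
  M: −2·[a]_M + 4·[U]_M − 2·[r]_M = −2·(0) + 4·(0) − 2·(0) = 0
  L: −2·[a]_L + 4·[U]_L − 2·[r]_L = −2·(1) + 4·(1) − 2·(1) = 0
  T: −2·[a]_T + 4·[U]_T − 2·[r]_T = −2·(-2) + 4·(-1) − 2·(0) = 0
All base exponents vanish — dimensionless.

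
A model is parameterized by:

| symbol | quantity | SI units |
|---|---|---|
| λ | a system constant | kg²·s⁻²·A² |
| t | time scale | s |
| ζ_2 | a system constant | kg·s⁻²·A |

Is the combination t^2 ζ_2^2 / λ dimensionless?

yes

Sum the exponent of each base dimension across the product:
  M: −[λ]_M + 2·[t]_M + 2·[ζ_2]_M = −(2) + 2·(0) + 2·(1) = 0
  L: −[λ]_L + 2·[t]_L + 2·[ζ_2]_L = −(0) + 2·(0) + 2·(0) = 0
  T: −[λ]_T + 2·[t]_T + 2·[ζ_2]_T = −(-2) + 2·(1) + 2·(-2) = 0
  I: −[λ]_I + 2·[t]_I + 2·[ζ_2]_I = −(2) + 2·(0) + 2·(1) = 0
All base exponents vanish — dimensionless.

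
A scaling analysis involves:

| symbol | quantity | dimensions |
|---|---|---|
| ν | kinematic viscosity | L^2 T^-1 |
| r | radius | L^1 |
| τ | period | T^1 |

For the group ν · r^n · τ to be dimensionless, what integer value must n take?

-2

Balance the L exponent: (1)·n from r, plus (2) + (0) = 2 from the rest, must sum to zero.
n + 2 = 0, so n = -2.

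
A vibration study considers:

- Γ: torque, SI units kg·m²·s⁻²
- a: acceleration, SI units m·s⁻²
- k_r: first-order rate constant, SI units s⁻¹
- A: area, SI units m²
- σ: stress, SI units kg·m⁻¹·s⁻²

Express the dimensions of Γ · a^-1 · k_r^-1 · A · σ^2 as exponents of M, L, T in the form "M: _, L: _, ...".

Collect each base-dimension exponent across the product:
  M: (1) − (0) − (0) + (0) + 2·(1) = 3
  L: (2) − (1) − (0) + (2) + 2·(-1) = 1
  T: (-2) − (-2) − (-1) + (0) + 2·(-2) = -3
So the dimensions are [M³ L T⁻³].

M: 3, L: 1, T: -3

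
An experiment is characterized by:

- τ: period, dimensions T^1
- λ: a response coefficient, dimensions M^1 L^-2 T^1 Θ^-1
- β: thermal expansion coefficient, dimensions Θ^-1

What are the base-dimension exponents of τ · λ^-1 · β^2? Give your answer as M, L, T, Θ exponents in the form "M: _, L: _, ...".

M: -1, L: 2, T: 0, Θ: -1

Collect each base-dimension exponent across the product:
  M: (0) − (1) + 2·(0) = -1
  L: (0) − (-2) + 2·(0) = 2
  T: (1) − (1) + 2·(0) = 0
  Θ: (0) − (-1) + 2·(-1) = -1
So the dimensions are [M⁻¹ L² Θ⁻¹].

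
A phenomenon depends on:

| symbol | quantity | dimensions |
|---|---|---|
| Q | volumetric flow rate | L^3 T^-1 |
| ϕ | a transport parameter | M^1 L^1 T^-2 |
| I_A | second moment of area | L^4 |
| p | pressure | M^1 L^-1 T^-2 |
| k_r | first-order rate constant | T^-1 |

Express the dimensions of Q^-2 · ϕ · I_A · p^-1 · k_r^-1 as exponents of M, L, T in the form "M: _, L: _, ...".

Collect each base-dimension exponent across the product:
  M: −2·(0) + (1) + (0) − (1) − (0) = 0
  L: −2·(3) + (1) + (4) − (-1) − (0) = 0
  T: −2·(-1) + (-2) + (0) − (-2) − (-1) = 3
So the dimensions are [T³].

M: 0, L: 0, T: 3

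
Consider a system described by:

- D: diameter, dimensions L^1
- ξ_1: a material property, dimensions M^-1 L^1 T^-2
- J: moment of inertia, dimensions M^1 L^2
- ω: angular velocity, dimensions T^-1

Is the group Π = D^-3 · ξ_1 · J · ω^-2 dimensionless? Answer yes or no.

yes

Sum the exponent of each base dimension across the product:
  M: −3·[D]_M + [ξ_1]_M + [J]_M − 2·[ω]_M = −3·(0) + (-1) + (1) − 2·(0) = 0
  L: −3·[D]_L + [ξ_1]_L + [J]_L − 2·[ω]_L = −3·(1) + (1) + (2) − 2·(0) = 0
  T: −3·[D]_T + [ξ_1]_T + [J]_T − 2·[ω]_T = −3·(0) + (-2) + (0) − 2·(-1) = 0
  Θ: −3·[D]_Θ + [ξ_1]_Θ + [J]_Θ − 2·[ω]_Θ = −3·(0) + (0) + (0) − 2·(0) = 0
All base exponents vanish — dimensionless.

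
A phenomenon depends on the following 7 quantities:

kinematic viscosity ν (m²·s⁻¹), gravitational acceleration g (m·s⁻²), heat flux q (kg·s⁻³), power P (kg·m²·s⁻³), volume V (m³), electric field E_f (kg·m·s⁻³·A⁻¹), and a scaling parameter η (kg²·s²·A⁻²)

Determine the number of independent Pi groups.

There are 7 variables and 4 base dimensions (M, L, T, I).
The dimension matrix has rank 4.
Independent dimensionless groups: 7 − 4 = 3.

3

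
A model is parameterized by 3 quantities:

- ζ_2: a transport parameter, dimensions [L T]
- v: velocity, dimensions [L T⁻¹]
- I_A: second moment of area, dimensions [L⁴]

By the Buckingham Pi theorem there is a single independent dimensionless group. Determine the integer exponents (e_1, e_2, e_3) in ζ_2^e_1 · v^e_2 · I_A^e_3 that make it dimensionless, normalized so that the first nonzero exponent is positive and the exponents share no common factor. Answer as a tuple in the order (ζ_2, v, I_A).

L: e_1·(1) + e_2·(1) + e_3·(4) = 0
T: e_1·(1) + e_2·(-1) + e_3·(0) = 0
Solving this homogeneous linear system for the smallest-integer solution (first nonzero entry positive) gives (2, 2, -1).

(2, 2, -1)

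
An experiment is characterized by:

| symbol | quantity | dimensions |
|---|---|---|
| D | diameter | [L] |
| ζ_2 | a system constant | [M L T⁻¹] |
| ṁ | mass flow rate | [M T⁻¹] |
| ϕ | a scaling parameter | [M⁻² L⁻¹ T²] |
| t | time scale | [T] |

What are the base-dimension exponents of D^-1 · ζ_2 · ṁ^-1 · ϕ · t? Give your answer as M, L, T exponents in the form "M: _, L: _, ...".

Collect each base-dimension exponent across the product:
  M: −(0) + (1) − (1) + (-2) + (0) = -2
  L: −(1) + (1) − (0) + (-1) + (0) = -1
  T: −(0) + (-1) − (-1) + (2) + (1) = 3
So the dimensions are [M⁻² L⁻¹ T³].

M: -2, L: -1, T: 3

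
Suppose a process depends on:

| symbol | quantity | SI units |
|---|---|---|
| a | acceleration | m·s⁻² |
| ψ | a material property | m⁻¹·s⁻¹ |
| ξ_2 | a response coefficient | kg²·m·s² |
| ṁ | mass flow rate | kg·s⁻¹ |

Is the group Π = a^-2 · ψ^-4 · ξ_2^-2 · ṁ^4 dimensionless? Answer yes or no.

yes

Sum the exponent of each base dimension across the product:
  M: −2·[a]_M − 4·[ψ]_M − 2·[ξ_2]_M + 4·[ṁ]_M = −2·(0) − 4·(0) − 2·(2) + 4·(1) = 0
  L: −2·[a]_L − 4·[ψ]_L − 2·[ξ_2]_L + 4·[ṁ]_L = −2·(1) − 4·(-1) − 2·(1) + 4·(0) = 0
  T: −2·[a]_T − 4·[ψ]_T − 2·[ξ_2]_T + 4·[ṁ]_T = −2·(-2) − 4·(-1) − 2·(2) + 4·(-1) = 0
All base exponents vanish — dimensionless.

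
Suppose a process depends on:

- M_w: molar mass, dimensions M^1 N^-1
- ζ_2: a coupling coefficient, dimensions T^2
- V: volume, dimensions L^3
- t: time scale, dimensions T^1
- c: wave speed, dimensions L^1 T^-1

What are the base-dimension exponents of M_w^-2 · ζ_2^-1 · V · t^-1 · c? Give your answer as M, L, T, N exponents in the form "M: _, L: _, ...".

Collect each base-dimension exponent across the product:
  M: −2·(1) − (0) + (0) − (0) + (0) = -2
  L: −2·(0) − (0) + (3) − (0) + (1) = 4
  T: −2·(0) − (2) + (0) − (1) + (-1) = -4
  N: −2·(-1) − (0) + (0) − (0) + (0) = 2
So the dimensions are [M⁻² L⁴ T⁻⁴ N²].

M: -2, L: 4, T: -4, N: 2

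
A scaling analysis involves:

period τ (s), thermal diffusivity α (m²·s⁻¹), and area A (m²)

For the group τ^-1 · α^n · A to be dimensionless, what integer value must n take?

Balance the L exponent: (2)·n from α, plus −(0) + (2) = 2 from the rest, must sum to zero.
2n + 2 = 0, so n = -1.

-1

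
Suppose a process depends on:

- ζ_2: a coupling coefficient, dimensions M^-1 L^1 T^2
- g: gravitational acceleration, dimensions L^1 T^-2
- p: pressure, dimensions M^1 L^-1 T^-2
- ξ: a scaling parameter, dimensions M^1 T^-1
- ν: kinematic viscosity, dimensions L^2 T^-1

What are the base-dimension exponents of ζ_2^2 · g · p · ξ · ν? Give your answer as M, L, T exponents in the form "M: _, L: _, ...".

M: 0, L: 4, T: -2

Collect each base-dimension exponent across the product:
  M: 2·(-1) + (0) + (1) + (1) + (0) = 0
  L: 2·(1) + (1) + (-1) + (0) + (2) = 4
  T: 2·(2) + (-2) + (-2) + (-1) + (-1) = -2
So the dimensions are [L⁴ T⁻²].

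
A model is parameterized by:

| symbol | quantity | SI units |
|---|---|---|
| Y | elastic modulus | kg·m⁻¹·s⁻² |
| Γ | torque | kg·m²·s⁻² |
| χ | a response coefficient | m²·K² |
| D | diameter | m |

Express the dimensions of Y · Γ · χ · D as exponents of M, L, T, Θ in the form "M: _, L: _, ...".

M: 2, L: 4, T: -4, Θ: 2

Collect each base-dimension exponent across the product:
  M: (1) + (1) + (0) + (0) = 2
  L: (-1) + (2) + (2) + (1) = 4
  T: (-2) + (-2) + (0) + (0) = -4
  Θ: (0) + (0) + (2) + (0) = 2
So the dimensions are [M² L⁴ T⁻⁴ Θ²].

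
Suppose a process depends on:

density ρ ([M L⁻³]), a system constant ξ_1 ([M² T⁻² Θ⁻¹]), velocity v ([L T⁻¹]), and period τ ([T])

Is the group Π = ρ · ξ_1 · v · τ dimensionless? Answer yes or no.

Sum the exponent of each base dimension across the product:
  M: [ρ]_M + [ξ_1]_M + [v]_M + [τ]_M = (1) + (2) + (0) + (0) = 3
  L: [ρ]_L + [ξ_1]_L + [v]_L + [τ]_L = (-3) + (0) + (1) + (0) = -2
  T: [ρ]_T + [ξ_1]_T + [v]_T + [τ]_T = (0) + (-2) + (-1) + (1) = -2
  Θ: [ρ]_Θ + [ξ_1]_Θ + [v]_Θ + [τ]_Θ = (0) + (-1) + (0) + (0) = -1
Net dimensions [M³ L⁻² T⁻² Θ⁻¹] ≠ [1] — not dimensionless.

no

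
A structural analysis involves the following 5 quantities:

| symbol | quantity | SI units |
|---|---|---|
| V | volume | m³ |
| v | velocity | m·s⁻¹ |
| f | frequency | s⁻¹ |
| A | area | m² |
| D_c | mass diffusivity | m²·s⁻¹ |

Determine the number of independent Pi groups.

3

There are 5 variables and 2 base dimensions (L, T).
The dimension matrix has rank 2.
Independent dimensionless groups: 5 − 2 = 3.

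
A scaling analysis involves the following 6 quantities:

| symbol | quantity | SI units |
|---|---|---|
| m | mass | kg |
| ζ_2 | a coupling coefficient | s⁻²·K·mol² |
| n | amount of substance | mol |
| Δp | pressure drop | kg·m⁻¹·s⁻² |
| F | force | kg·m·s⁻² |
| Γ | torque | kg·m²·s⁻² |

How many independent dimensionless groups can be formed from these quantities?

There are 6 variables and 5 base dimensions (M, L, T, Θ, N).
The dimension matrix has rank 5.
Independent dimensionless groups: 6 − 5 = 1.

1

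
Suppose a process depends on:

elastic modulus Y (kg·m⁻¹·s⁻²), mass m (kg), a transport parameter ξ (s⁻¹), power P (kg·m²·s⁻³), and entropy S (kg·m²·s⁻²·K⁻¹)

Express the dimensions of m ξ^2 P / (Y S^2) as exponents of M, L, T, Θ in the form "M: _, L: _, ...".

M: -1, L: -1, T: 1, Θ: 2

Collect each base-dimension exponent across the product:
  M: −(1) + (1) + 2·(0) + (1) − 2·(1) = -1
  L: −(-1) + (0) + 2·(0) + (2) − 2·(2) = -1
  T: −(-2) + (0) + 2·(-1) + (-3) − 2·(-2) = 1
  Θ: −(0) + (0) + 2·(0) + (0) − 2·(-1) = 2
So the dimensions are [M⁻¹ L⁻¹ T Θ²].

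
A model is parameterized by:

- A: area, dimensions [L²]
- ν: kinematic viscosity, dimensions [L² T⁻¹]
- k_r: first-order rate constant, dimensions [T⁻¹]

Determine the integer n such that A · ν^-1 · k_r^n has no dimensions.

1

Balance the T exponent: (-1)·n from k_r, plus (0) − (-1) = 1 from the rest, must sum to zero.
−n + 1 = 0, so n = 1.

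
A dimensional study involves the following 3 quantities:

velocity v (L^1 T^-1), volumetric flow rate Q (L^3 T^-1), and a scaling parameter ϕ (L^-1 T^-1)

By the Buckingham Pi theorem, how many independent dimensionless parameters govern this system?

1

There are 3 variables and 2 base dimensions (L, T).
The dimension matrix has rank 2.
Independent dimensionless groups: 3 − 2 = 1.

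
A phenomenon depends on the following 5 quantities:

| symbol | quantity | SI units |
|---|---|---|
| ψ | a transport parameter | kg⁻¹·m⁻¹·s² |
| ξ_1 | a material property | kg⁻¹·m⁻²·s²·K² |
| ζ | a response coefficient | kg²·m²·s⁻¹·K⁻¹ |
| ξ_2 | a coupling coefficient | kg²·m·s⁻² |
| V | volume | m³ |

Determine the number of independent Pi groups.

1

There are 5 variables and 4 base dimensions (M, L, T, Θ).
The dimension matrix has rank 4.
Independent dimensionless groups: 5 − 4 = 1.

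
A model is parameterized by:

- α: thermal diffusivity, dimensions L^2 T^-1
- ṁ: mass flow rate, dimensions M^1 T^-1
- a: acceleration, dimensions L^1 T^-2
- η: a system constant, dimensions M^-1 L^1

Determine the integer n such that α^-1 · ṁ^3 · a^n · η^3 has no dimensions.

Balance the L exponent: (1)·n from a, plus −(2) + 3·(0) + 3·(1) = 1 from the rest, must sum to zero.
n + 1 = 0, so n = -1.

-1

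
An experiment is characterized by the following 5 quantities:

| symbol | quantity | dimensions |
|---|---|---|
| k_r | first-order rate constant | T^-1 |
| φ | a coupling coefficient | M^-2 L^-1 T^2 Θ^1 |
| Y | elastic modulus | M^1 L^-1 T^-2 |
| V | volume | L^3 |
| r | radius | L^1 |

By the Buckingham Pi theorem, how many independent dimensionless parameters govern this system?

There are 5 variables and 4 base dimensions (M, L, T, Θ).
The dimension matrix has rank 4.
Independent dimensionless groups: 5 − 4 = 1.

1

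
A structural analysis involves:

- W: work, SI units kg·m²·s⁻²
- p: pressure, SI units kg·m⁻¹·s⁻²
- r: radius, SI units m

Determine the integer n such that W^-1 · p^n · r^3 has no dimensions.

Balance the M exponent: (1)·n from p, plus −(1) + 3·(0) = -1 from the rest, must sum to zero.
n − 1 = 0, so n = 1.

1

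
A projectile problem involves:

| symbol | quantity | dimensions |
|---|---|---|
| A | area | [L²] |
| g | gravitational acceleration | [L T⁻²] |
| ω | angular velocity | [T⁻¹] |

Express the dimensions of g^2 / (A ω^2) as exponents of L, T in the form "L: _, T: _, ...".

L: 0, T: -2

Collect each base-dimension exponent across the product:
  L: −(2) + 2·(1) − 2·(0) = 0
  T: −(0) + 2·(-2) − 2·(-1) = -2
So the dimensions are [T⁻²].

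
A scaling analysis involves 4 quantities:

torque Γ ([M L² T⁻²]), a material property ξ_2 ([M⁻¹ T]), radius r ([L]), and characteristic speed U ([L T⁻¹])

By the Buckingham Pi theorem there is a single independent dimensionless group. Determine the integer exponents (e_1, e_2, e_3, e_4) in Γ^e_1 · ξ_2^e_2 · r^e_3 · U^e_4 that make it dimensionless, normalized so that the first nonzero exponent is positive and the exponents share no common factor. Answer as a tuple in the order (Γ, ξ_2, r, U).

M: e_1·(1) + e_2·(-1) + e_3·(0) + e_4·(0) = 0
L: e_1·(2) + e_2·(0) + e_3·(1) + e_4·(1) = 0
T: e_1·(-2) + e_2·(1) + e_3·(0) + e_4·(-1) = 0
Solving this homogeneous linear system for the smallest-integer solution (first nonzero entry positive) gives (1, 1, -1, -1).

(1, 1, -1, -1)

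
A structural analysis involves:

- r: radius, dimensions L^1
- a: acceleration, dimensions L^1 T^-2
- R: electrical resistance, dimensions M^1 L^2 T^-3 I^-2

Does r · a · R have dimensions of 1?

Sum the exponent of each base dimension across the product:
  M: [r]_M + [a]_M + [R]_M = (0) + (0) + (1) = 1
  L: [r]_L + [a]_L + [R]_L = (1) + (1) + (2) = 4
  T: [r]_T + [a]_T + [R]_T = (0) + (-2) + (-3) = -5
  I: [r]_I + [a]_I + [R]_I = (0) + (0) + (-2) = -2
Net dimensions [M L⁴ T⁻⁵ I⁻²] ≠ [1] — not dimensionless.

no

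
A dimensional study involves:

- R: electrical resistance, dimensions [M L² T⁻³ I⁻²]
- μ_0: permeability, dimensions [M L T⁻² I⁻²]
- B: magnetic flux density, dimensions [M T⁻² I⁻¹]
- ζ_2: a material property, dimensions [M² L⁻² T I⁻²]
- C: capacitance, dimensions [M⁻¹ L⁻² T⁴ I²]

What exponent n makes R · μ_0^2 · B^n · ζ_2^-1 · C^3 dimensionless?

2

Balance the M exponent: (1)·n from B, plus (1) + 2·(1) − (2) + 3·(-1) = -2 from the rest, must sum to zero.
n − 2 = 0, so n = 2.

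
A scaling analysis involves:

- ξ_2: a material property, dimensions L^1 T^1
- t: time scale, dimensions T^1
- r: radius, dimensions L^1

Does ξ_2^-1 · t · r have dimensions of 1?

Sum the exponent of each base dimension across the product:
  L: −[ξ_2]_L + [t]_L + [r]_L = −(1) + (0) + (1) = 0
  T: −[ξ_2]_T + [t]_T + [r]_T = −(1) + (1) + (0) = 0
All base exponents vanish — dimensionless.

yes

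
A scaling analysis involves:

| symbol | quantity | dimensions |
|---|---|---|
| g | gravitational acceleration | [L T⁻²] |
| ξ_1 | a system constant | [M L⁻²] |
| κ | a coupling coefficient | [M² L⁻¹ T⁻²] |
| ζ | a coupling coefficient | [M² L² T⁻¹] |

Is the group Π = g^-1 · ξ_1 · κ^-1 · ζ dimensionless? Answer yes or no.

Sum the exponent of each base dimension across the product:
  M: −[g]_M + [ξ_1]_M − [κ]_M + [ζ]_M = −(0) + (1) − (2) + (2) = 1
  L: −[g]_L + [ξ_1]_L − [κ]_L + [ζ]_L = −(1) + (-2) − (-1) + (2) = 0
  T: −[g]_T + [ξ_1]_T − [κ]_T + [ζ]_T = −(-2) + (0) − (-2) + (-1) = 3
Net dimensions [M T³] ≠ [1] — not dimensionless.

no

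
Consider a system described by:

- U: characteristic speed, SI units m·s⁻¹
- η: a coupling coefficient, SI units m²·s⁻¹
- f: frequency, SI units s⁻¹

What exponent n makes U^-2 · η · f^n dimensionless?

1

Balance the T exponent: (-1)·n from f, plus −2·(-1) + (-1) = 1 from the rest, must sum to zero.
−n + 1 = 0, so n = 1.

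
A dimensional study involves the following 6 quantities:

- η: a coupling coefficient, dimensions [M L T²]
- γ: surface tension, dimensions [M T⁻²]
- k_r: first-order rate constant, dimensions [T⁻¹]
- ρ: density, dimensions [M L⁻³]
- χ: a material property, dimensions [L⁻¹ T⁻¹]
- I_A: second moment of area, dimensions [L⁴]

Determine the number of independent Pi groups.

3

There are 6 variables and 3 base dimensions (M, L, T).
The dimension matrix has rank 3.
Independent dimensionless groups: 6 − 3 = 3.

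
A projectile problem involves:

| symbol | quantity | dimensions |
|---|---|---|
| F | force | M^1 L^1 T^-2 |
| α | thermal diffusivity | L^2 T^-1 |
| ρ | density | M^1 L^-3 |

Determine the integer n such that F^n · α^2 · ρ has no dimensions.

-1

Balance the M exponent: (1)·n from F, plus 2·(0) + (1) = 1 from the rest, must sum to zero.
n + 1 = 0, so n = -1.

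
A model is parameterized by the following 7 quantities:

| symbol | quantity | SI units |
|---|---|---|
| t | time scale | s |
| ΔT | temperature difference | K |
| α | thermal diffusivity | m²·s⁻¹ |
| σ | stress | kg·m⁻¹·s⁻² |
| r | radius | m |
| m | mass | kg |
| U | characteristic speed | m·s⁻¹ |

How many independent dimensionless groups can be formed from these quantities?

There are 7 variables and 4 base dimensions (M, L, T, Θ).
The dimension matrix has rank 4.
Independent dimensionless groups: 7 − 4 = 3.

3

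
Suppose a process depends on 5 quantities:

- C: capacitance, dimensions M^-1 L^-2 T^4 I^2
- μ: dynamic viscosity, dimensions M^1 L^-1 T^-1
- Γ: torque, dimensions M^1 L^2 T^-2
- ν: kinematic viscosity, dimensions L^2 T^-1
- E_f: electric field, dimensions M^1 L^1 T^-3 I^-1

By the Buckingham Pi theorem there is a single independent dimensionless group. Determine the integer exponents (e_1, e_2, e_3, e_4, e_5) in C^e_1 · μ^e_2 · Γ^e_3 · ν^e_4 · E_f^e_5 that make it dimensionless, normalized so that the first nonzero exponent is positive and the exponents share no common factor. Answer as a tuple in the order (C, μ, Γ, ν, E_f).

M: e_1·(-1) + e_2·(1) + e_3·(1) + e_4·(0) + e_5·(1) = 0
L: e_1·(-2) + e_2·(-1) + e_3·(2) + e_4·(2) + e_5·(1) = 0
T: e_1·(4) + e_2·(-1) + e_3·(-2) + e_4·(-1) + e_5·(-3) = 0
I: e_1·(2) + e_2·(0) + e_3·(0) + e_4·(0) + e_5·(-1) = 0
Solving this homogeneous linear system for the smallest-integer solution (first nonzero entry positive) gives (1, -2, 1, -2, 2).

(1, -2, 1, -2, 2)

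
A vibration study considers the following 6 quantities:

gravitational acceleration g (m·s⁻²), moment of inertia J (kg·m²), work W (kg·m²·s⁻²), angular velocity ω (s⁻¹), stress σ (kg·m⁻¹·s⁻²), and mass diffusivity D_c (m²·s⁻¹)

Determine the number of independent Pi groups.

3

There are 6 variables and 3 base dimensions (M, L, T).
The dimension matrix has rank 3.
Independent dimensionless groups: 6 − 3 = 3.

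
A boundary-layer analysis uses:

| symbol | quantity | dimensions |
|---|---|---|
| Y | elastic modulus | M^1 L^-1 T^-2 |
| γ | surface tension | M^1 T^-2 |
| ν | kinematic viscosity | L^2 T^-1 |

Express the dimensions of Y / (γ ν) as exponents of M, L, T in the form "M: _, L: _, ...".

Collect each base-dimension exponent across the product:
  M: (1) − (1) − (0) = 0
  L: (-1) − (0) − (2) = -3
  T: (-2) − (-2) − (-1) = 1
So the dimensions are [L⁻³ T].

M: 0, L: -3, T: 1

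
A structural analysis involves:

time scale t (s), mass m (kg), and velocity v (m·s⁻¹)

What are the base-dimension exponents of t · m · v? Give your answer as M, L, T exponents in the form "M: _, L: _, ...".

Collect each base-dimension exponent across the product:
  M: (0) + (1) + (0) = 1
  L: (0) + (0) + (1) = 1
  T: (1) + (0) + (-1) = 0
So the dimensions are [M L].

M: 1, L: 1, T: 0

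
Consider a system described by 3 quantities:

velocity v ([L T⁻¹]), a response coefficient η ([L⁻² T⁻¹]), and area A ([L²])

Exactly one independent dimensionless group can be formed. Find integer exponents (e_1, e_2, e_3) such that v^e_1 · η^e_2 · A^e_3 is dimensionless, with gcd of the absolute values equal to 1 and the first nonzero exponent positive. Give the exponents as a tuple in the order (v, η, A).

L: e_1·(1) + e_2·(-2) + e_3·(2) = 0
T: e_1·(-1) + e_2·(-1) + e_3·(0) = 0
Solving this homogeneous linear system for the smallest-integer solution (first nonzero entry positive) gives (2, -2, -3).

(2, -2, -3)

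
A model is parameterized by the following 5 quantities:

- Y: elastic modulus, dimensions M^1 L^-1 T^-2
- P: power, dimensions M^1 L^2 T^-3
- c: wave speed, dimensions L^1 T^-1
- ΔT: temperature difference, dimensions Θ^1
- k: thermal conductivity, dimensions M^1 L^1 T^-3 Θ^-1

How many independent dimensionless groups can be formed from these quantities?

There are 5 variables and 4 base dimensions (M, L, T, Θ).
The dimension matrix has rank 4.
Independent dimensionless groups: 5 − 4 = 1.

1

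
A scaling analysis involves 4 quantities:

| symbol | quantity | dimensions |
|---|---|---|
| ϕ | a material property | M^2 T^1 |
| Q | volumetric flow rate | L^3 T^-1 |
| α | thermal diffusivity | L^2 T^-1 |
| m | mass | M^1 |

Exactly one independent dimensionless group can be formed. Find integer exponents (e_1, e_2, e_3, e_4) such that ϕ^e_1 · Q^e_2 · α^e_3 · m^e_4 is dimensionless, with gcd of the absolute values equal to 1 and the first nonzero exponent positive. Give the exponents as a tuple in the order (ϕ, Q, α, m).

M: e_1·(2) + e_2·(0) + e_3·(0) + e_4·(1) = 0
L: e_1·(0) + e_2·(3) + e_3·(2) + e_4·(0) = 0
T: e_1·(1) + e_2·(-1) + e_3·(-1) + e_4·(0) = 0
Solving this homogeneous linear system for the smallest-integer solution (first nonzero entry positive) gives (1, -2, 3, -2).

(1, -2, 3, -2)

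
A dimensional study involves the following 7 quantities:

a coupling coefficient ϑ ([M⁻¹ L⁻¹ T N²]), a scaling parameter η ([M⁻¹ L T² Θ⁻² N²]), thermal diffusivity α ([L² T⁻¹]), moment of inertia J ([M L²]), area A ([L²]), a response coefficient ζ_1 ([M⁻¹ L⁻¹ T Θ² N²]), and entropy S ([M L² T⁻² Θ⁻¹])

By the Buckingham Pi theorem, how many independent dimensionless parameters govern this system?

There are 7 variables and 5 base dimensions (M, L, T, Θ, N).
The dimension matrix has rank 5.
Independent dimensionless groups: 7 − 5 = 2.

2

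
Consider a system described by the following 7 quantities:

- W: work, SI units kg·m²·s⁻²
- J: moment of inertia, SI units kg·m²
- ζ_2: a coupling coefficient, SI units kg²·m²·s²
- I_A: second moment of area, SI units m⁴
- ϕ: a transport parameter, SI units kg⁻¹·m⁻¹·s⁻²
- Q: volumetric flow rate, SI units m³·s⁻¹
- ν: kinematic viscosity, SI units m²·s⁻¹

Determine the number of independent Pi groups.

There are 7 variables and 3 base dimensions (M, L, T).
The dimension matrix has rank 3.
Independent dimensionless groups: 7 − 3 = 4.

4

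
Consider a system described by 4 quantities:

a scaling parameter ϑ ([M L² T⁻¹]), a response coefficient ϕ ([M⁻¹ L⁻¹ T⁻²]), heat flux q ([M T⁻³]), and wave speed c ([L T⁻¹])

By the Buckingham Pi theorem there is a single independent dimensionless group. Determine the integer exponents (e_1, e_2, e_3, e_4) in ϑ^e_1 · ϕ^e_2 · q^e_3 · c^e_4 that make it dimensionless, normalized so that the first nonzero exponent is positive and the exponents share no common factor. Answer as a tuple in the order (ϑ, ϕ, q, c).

M: e_1·(1) + e_2·(-1) + e_3·(1) + e_4·(0) = 0
L: e_1·(2) + e_2·(-1) + e_3·(0) + e_4·(1) = 0
T: e_1·(-1) + e_2·(-2) + e_3·(-3) + e_4·(-1) = 0
Solving this homogeneous linear system for the smallest-integer solution (first nonzero entry positive) gives (3, 2, -1, -4).

(3, 2, -1, -4)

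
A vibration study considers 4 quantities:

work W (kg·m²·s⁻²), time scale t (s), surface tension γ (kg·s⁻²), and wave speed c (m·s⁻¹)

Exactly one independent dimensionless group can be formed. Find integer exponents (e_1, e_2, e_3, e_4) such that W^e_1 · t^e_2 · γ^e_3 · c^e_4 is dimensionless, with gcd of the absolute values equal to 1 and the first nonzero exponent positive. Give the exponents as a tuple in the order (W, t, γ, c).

(1, -2, -1, -2)

M: e_1·(1) + e_2·(0) + e_3·(1) + e_4·(0) = 0
L: e_1·(2) + e_2·(0) + e_3·(0) + e_4·(1) = 0
T: e_1·(-2) + e_2·(1) + e_3·(-2) + e_4·(-1) = 0
Solving this homogeneous linear system for the smallest-integer solution (first nonzero entry positive) gives (1, -2, -1, -2).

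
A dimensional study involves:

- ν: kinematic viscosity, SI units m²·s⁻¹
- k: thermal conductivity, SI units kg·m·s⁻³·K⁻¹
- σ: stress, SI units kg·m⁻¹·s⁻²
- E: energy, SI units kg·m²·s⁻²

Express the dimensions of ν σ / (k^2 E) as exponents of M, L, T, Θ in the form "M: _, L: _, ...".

Collect each base-dimension exponent across the product:
  M: (0) − 2·(1) + (1) − (1) = -2
  L: (2) − 2·(1) + (-1) − (2) = -3
  T: (-1) − 2·(-3) + (-2) − (-2) = 5
  Θ: (0) − 2·(-1) + (0) − (0) = 2
So the dimensions are [M⁻² L⁻³ T⁵ Θ²].

M: -2, L: -3, T: 5, Θ: 2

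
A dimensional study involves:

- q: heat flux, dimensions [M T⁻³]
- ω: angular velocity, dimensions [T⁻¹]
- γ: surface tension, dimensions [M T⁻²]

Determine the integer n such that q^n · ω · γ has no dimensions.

Balance the M exponent: (1)·n from q, plus (0) + (1) = 1 from the rest, must sum to zero.
n + 1 = 0, so n = -1.

-1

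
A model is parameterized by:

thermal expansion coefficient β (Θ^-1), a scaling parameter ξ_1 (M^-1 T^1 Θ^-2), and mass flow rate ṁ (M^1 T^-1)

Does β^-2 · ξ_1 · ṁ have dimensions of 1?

yes

Sum the exponent of each base dimension across the product:
  M: −2·[β]_M + [ξ_1]_M + [ṁ]_M = −2·(0) + (-1) + (1) = 0
  L: −2·[β]_L + [ξ_1]_L + [ṁ]_L = −2·(0) + (0) + (0) = 0
  T: −2·[β]_T + [ξ_1]_T + [ṁ]_T = −2·(0) + (1) + (-1) = 0
  Θ: −2·[β]_Θ + [ξ_1]_Θ + [ṁ]_Θ = −2·(-1) + (-2) + (0) = 0
All base exponents vanish — dimensionless.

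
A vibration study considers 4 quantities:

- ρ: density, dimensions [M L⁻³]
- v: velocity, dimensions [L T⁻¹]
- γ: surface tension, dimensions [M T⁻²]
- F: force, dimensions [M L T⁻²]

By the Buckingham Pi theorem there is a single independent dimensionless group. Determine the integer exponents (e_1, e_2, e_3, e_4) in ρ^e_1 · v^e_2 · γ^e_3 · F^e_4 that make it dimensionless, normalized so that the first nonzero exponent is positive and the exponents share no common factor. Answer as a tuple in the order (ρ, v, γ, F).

M: e_1·(1) + e_2·(0) + e_3·(1) + e_4·(1) = 0
L: e_1·(-3) + e_2·(1) + e_3·(0) + e_4·(1) = 0
T: e_1·(0) + e_2·(-1) + e_3·(-2) + e_4·(-2) = 0
Solving this homogeneous linear system for the smallest-integer solution (first nonzero entry positive) gives (1, 2, -2, 1).

(1, 2, -2, 1)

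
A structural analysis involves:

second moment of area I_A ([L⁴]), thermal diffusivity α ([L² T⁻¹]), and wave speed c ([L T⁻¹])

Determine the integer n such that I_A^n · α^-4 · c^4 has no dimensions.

1

Balance the L exponent: (4)·n from I_A, plus −4·(2) + 4·(1) = -4 from the rest, must sum to zero.
4n − 4 = 0, so n = 1.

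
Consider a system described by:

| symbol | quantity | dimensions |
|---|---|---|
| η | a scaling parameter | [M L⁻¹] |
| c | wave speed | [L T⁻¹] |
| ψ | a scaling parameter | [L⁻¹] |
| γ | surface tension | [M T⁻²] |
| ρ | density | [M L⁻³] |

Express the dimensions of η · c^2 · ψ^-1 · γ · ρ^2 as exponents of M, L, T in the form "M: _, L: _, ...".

M: 4, L: -4, T: -4

Collect each base-dimension exponent across the product:
  M: (1) + 2·(0) − (0) + (1) + 2·(1) = 4
  L: (-1) + 2·(1) − (-1) + (0) + 2·(-3) = -4
  T: (0) + 2·(-1) − (0) + (-2) + 2·(0) = -4
So the dimensions are [M⁴ L⁻⁴ T⁻⁴].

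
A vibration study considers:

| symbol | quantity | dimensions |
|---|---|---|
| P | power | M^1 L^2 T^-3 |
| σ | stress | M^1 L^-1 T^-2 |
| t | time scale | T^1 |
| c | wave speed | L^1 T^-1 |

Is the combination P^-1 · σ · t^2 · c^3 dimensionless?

Sum the exponent of each base dimension across the product:
  M: −[P]_M + [σ]_M + 2·[t]_M + 3·[c]_M = −(1) + (1) + 2·(0) + 3·(0) = 0
  L: −[P]_L + [σ]_L + 2·[t]_L + 3·[c]_L = −(2) + (-1) + 2·(0) + 3·(1) = 0
  T: −[P]_T + [σ]_T + 2·[t]_T + 3·[c]_T = −(-3) + (-2) + 2·(1) + 3·(-1) = 0
All base exponents vanish — dimensionless.

yes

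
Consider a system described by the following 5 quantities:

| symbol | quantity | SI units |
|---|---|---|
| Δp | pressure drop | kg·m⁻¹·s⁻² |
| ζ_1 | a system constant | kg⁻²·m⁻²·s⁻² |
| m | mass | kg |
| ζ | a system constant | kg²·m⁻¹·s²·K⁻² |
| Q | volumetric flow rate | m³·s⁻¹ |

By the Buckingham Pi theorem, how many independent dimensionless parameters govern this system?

1

There are 5 variables and 4 base dimensions (M, L, T, Θ).
The dimension matrix has rank 4.
Independent dimensionless groups: 5 − 4 = 1.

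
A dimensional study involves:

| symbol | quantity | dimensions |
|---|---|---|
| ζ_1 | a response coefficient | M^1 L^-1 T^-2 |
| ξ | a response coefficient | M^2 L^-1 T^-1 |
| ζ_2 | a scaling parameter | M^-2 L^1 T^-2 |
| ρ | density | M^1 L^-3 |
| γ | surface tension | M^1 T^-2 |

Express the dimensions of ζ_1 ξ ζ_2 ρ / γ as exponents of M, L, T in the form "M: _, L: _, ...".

M: 1, L: -4, T: -3

Collect each base-dimension exponent across the product:
  M: (1) + (2) + (-2) + (1) − (1) = 1
  L: (-1) + (-1) + (1) + (-3) − (0) = -4
  T: (-2) + (-1) + (-2) + (0) − (-2) = -3
So the dimensions are [M L⁻⁴ T⁻³].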